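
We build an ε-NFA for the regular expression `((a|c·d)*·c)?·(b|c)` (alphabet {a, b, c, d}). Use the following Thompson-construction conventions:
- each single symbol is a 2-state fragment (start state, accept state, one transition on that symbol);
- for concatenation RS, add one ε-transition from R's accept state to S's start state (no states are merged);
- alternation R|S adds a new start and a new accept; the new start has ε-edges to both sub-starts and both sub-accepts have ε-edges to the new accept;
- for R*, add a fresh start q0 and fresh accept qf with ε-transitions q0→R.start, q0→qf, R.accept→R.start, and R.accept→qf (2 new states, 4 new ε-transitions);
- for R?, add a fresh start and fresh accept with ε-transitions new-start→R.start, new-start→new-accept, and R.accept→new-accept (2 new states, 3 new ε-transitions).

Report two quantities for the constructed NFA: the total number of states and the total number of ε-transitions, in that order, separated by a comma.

20, 18

By structural recursion:
Each of the 6 symbol leaves contributes 2 states and 0 ε-transitions.
  c·d = 4 states, 1 ε-transition
  a|c·d = 8 states, 5 ε-transitions
  (a|c·d)* = 10 states, 9 ε-transitions
  (a|c·d)*·c = 12 states, 10 ε-transitions
  ((a|c·d)*·c)? = 14 states, 13 ε-transitions
  b|c = 6 states, 4 ε-transitions
  ((a|c·d)*·c)?·(b|c) = 20 states, 18 ε-transitions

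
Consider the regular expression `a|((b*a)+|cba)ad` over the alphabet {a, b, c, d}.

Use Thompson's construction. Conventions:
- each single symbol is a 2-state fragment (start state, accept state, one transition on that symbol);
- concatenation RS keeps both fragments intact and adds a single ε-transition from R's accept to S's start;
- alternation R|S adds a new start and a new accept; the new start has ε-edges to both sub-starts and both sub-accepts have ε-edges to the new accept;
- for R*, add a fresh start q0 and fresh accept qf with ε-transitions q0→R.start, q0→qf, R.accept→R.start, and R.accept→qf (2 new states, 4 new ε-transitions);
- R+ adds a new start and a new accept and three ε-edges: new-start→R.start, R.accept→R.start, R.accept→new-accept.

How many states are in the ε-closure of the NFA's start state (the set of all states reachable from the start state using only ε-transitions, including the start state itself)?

9

Work bottom-up. For each fragment F, track |ε-closure(F.start)| and whether F's accept lies in that closure (i.e. whether F accepts ε). A single-symbol fragment has closure size 1 and does not accept ε.
  b* : the star's fresh start ε-reaches both the body's start and the fresh accept: |closure| = 2 + 1 = 3
  b*a : the left operand accepts ε, so the closure extends into the next operand (via the concat ε-link); |closure| = 3 + 1 = 4
  (b*a)+ : |closure| = 1 + 4 = 5 (the body doesn't accept ε, so the new accept is not reached)
  cba : |closure| equals the left operand's closure size = 1 (its accept is not ε-reachable, so the closure stops there)
  (b*a)+|cba : new start ε-reaches every alternative's start; none of them accept ε, so the new accept is not reached: |closure| = 1 + 5 + 1 = 7
  ((b*a)+|cba)ad : same as the first factor's closure: |closure| = 7
  a|((b*a)+|cba)ad : |closure| = 1 + 1 + 7 = 9 (the new accept is not ε-reachable since no branch accepts ε)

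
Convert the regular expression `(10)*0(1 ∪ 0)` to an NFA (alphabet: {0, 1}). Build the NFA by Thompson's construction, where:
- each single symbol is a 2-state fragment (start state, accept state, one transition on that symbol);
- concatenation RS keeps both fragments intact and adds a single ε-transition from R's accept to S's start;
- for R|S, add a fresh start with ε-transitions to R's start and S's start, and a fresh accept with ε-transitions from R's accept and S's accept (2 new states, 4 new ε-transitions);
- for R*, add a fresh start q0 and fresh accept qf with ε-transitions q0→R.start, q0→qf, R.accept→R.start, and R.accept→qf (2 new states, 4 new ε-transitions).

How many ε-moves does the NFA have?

11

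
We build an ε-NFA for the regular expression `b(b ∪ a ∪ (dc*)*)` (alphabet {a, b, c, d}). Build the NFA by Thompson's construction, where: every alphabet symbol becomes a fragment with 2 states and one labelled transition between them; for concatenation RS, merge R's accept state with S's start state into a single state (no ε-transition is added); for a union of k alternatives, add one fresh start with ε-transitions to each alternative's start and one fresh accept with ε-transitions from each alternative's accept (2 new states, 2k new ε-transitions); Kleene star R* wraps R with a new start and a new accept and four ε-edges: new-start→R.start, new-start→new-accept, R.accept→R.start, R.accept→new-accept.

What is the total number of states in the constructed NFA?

Per subexpression:
Each of the 5 symbol leaves contributes a 2-state fragment.
  c* : 4 states
  dc* : 5 states
  (dc*)* : 7 states
  b ∪ a ∪ (dc*)* : 13 states
  b(b ∪ a ∪ (dc*)*) : 14 states

14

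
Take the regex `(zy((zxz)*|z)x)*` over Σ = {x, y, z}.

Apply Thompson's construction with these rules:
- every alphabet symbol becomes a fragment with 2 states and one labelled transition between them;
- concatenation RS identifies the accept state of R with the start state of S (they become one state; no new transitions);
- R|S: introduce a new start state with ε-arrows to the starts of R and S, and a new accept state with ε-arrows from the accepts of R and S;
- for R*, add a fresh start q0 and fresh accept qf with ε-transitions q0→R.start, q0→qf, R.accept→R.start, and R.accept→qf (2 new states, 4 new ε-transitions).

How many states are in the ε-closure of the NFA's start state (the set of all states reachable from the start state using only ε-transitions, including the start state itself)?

Let C(F) = |ε-closure(F.start)| within fragment F, and note whether F accepts ε. Symbol fragments have C = 1 and do not accept ε. Then:
  zxz : same as the first factor's closure: |ε-closure| = 1
  (zxz)* : the star's fresh start ε-reaches both the body's start and the fresh accept: |ε-closure| = 2 + 1 = 3
  (zxz)*|z : |ε-closure| = 1 (new start) + (3 + 1) + 1 (new accept, since some branch ε-reaches its own accept) = 6
  zy((zxz)*|z)x : |ε-closure| equals the left operand's closure size = 1 (its accept is not ε-reachable, so the closure stops there)
  (zy((zxz)*|z)x)* : the star's fresh start ε-reaches both the body's start and the fresh accept: |ε-closure| = 2 + 1 = 3

3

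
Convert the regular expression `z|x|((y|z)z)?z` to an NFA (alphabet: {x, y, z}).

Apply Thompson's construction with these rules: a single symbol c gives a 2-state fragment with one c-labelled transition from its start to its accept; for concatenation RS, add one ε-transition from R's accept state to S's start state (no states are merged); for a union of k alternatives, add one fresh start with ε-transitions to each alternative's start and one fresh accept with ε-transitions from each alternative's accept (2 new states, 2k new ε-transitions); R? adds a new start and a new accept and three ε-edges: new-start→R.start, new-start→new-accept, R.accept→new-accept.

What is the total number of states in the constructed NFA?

18

Building bottom-up:
Each of the 6 symbol leaves contributes a 2-state fragment.
  y|z : 6 states
  (y|z)z : 8 states
  ((y|z)z)? : 10 states
  ((y|z)z)?z : 12 states
  z|x|((y|z)z)?z : 18 states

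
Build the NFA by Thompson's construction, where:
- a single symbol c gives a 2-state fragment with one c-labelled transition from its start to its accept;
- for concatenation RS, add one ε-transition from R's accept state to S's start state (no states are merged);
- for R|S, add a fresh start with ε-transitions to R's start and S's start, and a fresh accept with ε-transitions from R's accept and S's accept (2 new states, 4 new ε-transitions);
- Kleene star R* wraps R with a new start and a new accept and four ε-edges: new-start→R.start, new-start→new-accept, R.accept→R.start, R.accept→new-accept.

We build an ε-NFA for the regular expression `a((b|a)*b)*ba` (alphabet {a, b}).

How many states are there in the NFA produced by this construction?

Building bottom-up:
Each of the 6 symbol leaves contributes a 2-state fragment.
  b|a = 6 states
  (b|a)* = 8 states
  (b|a)*b = 10 states
  ((b|a)*b)* = 12 states
  a((b|a)*b)*ba = 18 states

18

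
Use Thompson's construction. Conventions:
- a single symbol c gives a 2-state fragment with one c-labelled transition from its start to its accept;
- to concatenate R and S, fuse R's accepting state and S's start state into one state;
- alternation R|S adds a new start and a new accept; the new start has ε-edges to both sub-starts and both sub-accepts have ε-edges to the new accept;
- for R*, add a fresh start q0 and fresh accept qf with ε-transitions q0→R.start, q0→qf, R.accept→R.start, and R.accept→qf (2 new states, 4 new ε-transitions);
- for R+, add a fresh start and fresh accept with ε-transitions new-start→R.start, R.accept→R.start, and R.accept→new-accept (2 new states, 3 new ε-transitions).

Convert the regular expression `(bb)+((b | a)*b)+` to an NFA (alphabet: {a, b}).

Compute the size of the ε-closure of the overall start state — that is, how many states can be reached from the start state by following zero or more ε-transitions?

Work bottom-up. For each fragment F, track |ε-closure(F.start)| and whether F's accept lies in that closure (i.e. whether F accepts ε). A single-symbol fragment has closure size 1 and does not accept ε.
  bb — C equals the left operand's closure size = 1 (its accept is not ε-reachable, so the closure stops there)
  (bb)+ — C = 1 + 1 = 2 (the body doesn't accept ε, so the new accept is not reached)
  b | a — new start ε-reaches every alternative's start; none of them accept ε, so the new accept is not reached: C = 1 + 1 + 1 = 3
  (b | a)* — the star's fresh start ε-reaches both the body's start and the fresh accept: C = 2 + 3 = 5
  (b | a)*b — the left operand accepts ε, so the closure extends into the next operand (the shared merged state is already counted); C = 5 + (1−1) = 5
  ((b | a)*b)+ — C = 1 + 5 = 6 (the body doesn't accept ε, so the new accept is not reached)
  (bb)+((b | a)*b)+ — C equals the left operand's closure size = 2 (its accept is not ε-reachable, so the closure stops there)

2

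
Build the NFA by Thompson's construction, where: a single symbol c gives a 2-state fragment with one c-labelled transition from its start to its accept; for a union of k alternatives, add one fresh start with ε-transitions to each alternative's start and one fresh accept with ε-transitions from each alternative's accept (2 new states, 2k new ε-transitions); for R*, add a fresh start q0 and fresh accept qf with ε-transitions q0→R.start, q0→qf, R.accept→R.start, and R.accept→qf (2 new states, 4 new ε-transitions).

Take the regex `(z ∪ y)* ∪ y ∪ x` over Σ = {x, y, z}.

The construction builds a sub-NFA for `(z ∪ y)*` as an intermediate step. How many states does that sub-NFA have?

8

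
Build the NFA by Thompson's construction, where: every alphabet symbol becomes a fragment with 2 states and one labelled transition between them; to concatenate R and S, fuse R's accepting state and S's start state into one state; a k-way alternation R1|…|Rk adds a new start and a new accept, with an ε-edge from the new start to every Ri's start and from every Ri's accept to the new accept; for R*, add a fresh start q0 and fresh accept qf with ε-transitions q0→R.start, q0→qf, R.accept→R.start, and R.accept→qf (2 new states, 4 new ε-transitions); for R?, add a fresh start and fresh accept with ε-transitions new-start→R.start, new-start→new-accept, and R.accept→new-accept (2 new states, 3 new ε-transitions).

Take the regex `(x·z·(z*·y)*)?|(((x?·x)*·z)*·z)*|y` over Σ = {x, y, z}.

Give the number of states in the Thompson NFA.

28

Bottom-up over the parse tree:
Each of the 9 symbol leaves contributes a 2-state fragment.
  z* → 4 states
  z*·y → 5 states
  (z*·y)* → 7 states
  x·z·(z*·y)* → 9 states
  (x·z·(z*·y)*)? → 11 states
  x? → 4 states
  x?·x → 5 states
  (x?·x)* → 7 states
  (x?·x)*·z → 8 states
  ((x?·x)*·z)* → 10 states
  ((x?·x)*·z)*·z → 11 states
  (((x?·x)*·z)*·z)* → 13 states
  (x·z·(z*·y)*)?|(((x?·x)*·z)*·z)*|y → 28 states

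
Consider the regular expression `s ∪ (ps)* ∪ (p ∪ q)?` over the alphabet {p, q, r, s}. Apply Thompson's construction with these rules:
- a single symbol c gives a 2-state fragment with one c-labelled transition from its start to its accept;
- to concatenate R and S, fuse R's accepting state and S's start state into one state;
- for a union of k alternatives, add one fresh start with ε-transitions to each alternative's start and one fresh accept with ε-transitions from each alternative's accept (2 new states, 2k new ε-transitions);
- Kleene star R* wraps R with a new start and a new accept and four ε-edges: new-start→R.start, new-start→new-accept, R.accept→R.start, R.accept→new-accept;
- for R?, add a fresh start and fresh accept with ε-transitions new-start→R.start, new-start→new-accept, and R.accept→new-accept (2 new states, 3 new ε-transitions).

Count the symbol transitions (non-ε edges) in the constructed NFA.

Bottom-up over the parse tree:
Each of the 5 symbol leaves contributes exactly 1 symbol transition.
  ps — 2 symbol transitions
  (ps)* — 2 symbol transitions
  p ∪ q — 2 symbol transitions
  (p ∪ q)? — 2 symbol transitions
  s ∪ (ps)* ∪ (p ∪ q)? — 5 symbol transitions

5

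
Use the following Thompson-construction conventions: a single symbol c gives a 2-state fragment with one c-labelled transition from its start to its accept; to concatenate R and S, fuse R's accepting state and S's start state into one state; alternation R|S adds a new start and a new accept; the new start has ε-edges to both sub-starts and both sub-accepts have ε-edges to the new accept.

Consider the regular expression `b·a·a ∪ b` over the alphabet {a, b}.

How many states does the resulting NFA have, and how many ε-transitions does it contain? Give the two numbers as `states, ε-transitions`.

8, 4

Bottom-up over the parse tree:
Each of the 4 symbol leaves contributes 2 states and 0 ε-transitions.
  b·a·a → 4 states, 0 ε-transitions
  b·a·a ∪ b → 8 states, 4 ε-transitions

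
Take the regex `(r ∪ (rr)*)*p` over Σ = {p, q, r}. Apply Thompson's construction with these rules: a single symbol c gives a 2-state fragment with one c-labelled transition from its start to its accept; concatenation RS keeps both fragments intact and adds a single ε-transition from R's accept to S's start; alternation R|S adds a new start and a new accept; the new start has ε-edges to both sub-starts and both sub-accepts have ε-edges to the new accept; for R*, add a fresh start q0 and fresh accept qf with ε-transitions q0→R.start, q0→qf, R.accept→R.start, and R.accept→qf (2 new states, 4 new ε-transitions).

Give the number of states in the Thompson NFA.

Per subexpression:
Each of the 4 symbol leaves contributes a 2-state fragment.
  rr — 4 states
  (rr)* — 6 states
  r ∪ (rr)* — 10 states
  (r ∪ (rr)*)* — 12 states
  (r ∪ (rr)*)*p — 14 states

14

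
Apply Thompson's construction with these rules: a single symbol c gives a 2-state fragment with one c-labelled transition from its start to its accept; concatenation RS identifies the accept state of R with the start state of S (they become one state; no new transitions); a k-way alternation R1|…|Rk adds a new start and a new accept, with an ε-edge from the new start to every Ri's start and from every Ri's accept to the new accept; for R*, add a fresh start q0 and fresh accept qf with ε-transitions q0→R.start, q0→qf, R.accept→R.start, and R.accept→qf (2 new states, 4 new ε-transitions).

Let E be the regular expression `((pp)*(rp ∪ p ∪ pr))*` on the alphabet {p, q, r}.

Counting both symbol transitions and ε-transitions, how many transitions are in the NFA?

21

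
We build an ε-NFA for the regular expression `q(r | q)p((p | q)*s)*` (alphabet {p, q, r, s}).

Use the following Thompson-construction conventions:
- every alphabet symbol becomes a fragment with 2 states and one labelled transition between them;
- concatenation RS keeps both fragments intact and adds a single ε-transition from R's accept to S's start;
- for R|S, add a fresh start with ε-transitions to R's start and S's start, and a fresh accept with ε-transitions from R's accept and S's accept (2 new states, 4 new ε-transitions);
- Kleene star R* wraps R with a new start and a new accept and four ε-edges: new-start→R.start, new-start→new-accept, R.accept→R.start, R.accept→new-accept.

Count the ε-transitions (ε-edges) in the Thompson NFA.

Building bottom-up:
Each of the 7 symbol leaves contributes 0 ε-transitions.
  r | q = 4 ε-transitions
  p | q = 4 ε-transitions
  (p | q)* = 8 ε-transitions
  (p | q)*s = 9 ε-transitions
  ((p | q)*s)* = 13 ε-transitions
  q(r | q)p((p | q)*s)* = 20 ε-transitions

20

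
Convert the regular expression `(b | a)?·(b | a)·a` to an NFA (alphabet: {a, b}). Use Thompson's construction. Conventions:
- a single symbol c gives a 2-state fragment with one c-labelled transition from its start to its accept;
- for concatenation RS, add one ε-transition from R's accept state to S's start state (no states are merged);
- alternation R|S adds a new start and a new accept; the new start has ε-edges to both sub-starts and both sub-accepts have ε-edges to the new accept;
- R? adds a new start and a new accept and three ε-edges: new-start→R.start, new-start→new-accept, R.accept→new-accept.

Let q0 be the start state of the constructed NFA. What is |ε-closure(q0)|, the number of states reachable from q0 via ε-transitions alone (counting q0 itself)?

Work bottom-up. For each fragment F, track |ε-closure(F.start)| and whether F's accept lies in that closure (i.e. whether F accepts ε). A single-symbol fragment has closure size 1 and does not accept ε.
  b | a — |ε-closure| = 1 + 1 + 1 = 3 (the new accept is not ε-reachable since no branch accepts ε)
  (b | a)? — new start has ε-edges to the inner start and to the new accept, so |ε-closure| = 2 + 3 = 5
  b | a — |ε-closure| = 1 + 1 + 1 = 3 (the new accept is not ε-reachable since no branch accepts ε)
  (b | a)?·(b | a)·a — |ε-closure| = 5 + 3 = 8 (closure spills across the concat boundary because the left factor accepts ε)

8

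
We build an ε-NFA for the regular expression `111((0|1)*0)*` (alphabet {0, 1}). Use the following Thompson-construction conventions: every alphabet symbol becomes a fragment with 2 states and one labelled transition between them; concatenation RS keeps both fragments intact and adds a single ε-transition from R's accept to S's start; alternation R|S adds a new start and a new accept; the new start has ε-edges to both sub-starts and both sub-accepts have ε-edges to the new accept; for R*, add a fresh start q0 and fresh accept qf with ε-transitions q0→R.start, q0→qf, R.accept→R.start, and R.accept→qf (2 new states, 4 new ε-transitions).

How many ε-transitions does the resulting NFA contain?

Bottom-up over the parse tree:
Each of the 6 symbol leaves contributes 0 ε-transitions.
  0|1 → 4 ε-transitions
  (0|1)* → 8 ε-transitions
  (0|1)*0 → 9 ε-transitions
  ((0|1)*0)* → 13 ε-transitions
  111((0|1)*0)* → 16 ε-transitions

16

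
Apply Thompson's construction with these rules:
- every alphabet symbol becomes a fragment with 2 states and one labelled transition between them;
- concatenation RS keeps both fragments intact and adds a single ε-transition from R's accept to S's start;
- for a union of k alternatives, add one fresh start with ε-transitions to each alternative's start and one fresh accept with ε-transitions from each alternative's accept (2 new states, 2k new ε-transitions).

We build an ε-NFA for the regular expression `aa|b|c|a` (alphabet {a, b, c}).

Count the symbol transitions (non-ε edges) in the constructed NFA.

Building bottom-up:
Each of the 5 symbol leaves contributes exactly 1 symbol transition.
  aa = 2 symbol transitions
  aa|b|c|a = 5 symbol transitions

5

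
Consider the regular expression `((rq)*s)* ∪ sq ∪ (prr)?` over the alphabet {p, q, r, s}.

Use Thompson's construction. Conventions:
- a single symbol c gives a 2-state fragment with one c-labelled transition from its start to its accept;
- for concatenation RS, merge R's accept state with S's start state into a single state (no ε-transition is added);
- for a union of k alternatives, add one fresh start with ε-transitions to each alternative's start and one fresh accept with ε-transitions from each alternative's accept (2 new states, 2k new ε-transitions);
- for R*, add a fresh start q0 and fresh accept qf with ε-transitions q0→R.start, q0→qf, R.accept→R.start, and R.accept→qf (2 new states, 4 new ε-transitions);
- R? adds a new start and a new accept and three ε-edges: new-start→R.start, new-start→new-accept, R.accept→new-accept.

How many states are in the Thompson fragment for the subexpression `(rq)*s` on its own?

6

Fragment for `(rq)*s`:
Each of the 3 symbol leaves contributes a 2-state fragment.
  rq → 3 states
  (rq)* → 5 states
  (rq)*s → 6 states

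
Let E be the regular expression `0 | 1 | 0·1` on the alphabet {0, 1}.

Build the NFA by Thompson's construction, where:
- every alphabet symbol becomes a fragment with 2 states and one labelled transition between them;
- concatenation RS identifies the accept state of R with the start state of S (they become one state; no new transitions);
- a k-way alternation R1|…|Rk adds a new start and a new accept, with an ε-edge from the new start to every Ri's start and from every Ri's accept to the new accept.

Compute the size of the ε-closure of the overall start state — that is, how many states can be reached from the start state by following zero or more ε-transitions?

Let C(F) = |ε-closure(F.start)| within fragment F, and note whether F accepts ε. Symbol fragments have C = 1 and do not accept ε. Then:
  0·1 → same as the first factor's closure: C = 1
  0 | 1 | 0·1 → C = 1 + 1 + 1 + 1 = 4 (the new accept is not ε-reachable since no branch accepts ε)

4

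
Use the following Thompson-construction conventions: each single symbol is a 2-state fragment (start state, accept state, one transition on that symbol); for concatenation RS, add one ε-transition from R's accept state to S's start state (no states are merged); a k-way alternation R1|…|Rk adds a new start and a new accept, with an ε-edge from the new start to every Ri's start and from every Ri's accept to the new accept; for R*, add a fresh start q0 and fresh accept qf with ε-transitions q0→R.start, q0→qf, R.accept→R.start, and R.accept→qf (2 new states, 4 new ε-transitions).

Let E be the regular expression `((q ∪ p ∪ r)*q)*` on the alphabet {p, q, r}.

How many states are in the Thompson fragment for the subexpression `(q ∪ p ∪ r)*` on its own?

Fragment for `(q ∪ p ∪ r)*`:
Each of the 3 symbol leaves contributes a 2-state fragment.
  q ∪ p ∪ r = 8 states
  (q ∪ p ∪ r)* = 10 states

10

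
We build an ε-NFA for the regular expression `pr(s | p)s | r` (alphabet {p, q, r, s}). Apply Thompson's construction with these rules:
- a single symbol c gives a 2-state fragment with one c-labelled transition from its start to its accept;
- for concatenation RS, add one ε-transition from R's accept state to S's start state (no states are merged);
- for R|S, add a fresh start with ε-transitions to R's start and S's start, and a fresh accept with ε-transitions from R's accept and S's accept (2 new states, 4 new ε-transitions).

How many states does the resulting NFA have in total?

16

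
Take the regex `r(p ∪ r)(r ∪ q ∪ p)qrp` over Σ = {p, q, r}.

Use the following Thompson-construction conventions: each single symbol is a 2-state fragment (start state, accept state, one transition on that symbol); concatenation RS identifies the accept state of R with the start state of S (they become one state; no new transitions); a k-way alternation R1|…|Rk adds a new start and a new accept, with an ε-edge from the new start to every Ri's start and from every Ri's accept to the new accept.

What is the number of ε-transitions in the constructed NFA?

Per subexpression:
Each of the 9 symbol leaves contributes 0 ε-transitions.
  p ∪ r = 4 ε-transitions
  r ∪ q ∪ p = 6 ε-transitions
  r(p ∪ r)(r ∪ q ∪ p)qrp = 10 ε-transitions

10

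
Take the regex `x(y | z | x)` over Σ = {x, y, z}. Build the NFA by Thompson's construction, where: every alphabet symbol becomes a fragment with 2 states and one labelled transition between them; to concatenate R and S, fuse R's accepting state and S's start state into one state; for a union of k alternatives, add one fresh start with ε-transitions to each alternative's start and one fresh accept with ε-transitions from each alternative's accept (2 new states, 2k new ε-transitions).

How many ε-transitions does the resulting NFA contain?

6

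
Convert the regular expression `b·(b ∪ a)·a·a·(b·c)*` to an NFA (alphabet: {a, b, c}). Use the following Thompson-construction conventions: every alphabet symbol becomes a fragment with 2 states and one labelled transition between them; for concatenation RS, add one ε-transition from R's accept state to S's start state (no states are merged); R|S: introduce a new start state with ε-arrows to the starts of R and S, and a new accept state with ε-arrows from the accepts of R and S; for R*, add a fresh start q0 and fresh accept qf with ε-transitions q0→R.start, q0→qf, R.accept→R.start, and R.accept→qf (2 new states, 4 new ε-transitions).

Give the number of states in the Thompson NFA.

18

Building bottom-up:
Each of the 7 symbol leaves contributes a 2-state fragment.
  b ∪ a : 6 states
  b·c : 4 states
  (b·c)* : 6 states
  b·(b ∪ a)·a·a·(b·c)* : 18 states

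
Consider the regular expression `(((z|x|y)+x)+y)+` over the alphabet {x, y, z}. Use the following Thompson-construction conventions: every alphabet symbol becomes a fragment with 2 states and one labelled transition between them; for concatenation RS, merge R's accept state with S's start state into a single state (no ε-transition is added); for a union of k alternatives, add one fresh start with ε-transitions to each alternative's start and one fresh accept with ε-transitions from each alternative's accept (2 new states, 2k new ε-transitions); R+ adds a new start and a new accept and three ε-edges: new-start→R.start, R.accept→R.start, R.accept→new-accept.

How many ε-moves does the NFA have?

15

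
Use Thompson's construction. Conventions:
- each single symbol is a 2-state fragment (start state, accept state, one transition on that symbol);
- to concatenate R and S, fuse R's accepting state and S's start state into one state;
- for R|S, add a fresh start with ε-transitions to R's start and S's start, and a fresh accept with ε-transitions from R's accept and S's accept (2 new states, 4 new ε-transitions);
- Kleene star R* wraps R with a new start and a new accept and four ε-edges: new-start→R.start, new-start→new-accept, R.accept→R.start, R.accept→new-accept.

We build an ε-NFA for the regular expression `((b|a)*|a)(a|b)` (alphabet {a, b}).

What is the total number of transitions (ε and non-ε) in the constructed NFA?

21

Building bottom-up:
Each of the 5 symbol leaves contributes 1 transition (1 symbol, 0 ε).
  b|a → 6 transitions (2 symbol, 4 ε)
  (b|a)* → 10 transitions (2 symbol, 8 ε)
  (b|a)*|a → 15 transitions (3 symbol, 12 ε)
  a|b → 6 transitions (2 symbol, 4 ε)
  ((b|a)*|a)(a|b) → 21 transitions (5 symbol, 16 ε)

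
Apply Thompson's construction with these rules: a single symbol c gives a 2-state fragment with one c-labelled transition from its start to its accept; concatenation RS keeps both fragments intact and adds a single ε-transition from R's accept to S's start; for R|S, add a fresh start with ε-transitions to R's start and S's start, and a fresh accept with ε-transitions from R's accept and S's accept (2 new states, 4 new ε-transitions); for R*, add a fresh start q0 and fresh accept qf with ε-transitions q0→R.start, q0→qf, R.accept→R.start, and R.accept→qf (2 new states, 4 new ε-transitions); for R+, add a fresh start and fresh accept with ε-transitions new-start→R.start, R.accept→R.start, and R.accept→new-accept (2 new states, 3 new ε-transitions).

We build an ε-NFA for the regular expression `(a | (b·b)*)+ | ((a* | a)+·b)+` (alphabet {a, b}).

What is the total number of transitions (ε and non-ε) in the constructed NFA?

37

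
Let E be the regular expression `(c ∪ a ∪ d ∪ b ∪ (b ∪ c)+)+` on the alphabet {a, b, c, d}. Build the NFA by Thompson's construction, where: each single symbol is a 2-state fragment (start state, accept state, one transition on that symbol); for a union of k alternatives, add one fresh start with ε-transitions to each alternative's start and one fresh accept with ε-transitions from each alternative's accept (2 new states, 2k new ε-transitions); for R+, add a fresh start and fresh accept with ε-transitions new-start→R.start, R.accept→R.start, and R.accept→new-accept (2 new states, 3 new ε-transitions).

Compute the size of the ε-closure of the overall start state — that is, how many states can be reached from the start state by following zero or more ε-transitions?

Compute the ε-closure size of each fragment's start state recursively; a symbol fragment's start has no outgoing ε-edge, so its closure is just itself (size 1).
  b ∪ c : new start ε-reaches every alternative's start; none of them accept ε, so the new accept is not reached: |ε-closure| = 1 + 1 + 1 = 3
  (b ∪ c)+ : new start ε-reaches only the body's start; the new accept needs a symbol first: |ε-closure| = 1 + 3 = 4
  c ∪ a ∪ d ∪ b ∪ (b ∪ c)+ : |ε-closure| = 1 + 1 + 1 + 1 + 1 + 4 = 9 (the new accept is not ε-reachable since no branch accepts ε)
  (c ∪ a ∪ d ∪ b ∪ (b ∪ c)+)+ : new start ε-reaches only the body's start; the new accept needs a symbol first: |ε-closure| = 1 + 9 = 10

10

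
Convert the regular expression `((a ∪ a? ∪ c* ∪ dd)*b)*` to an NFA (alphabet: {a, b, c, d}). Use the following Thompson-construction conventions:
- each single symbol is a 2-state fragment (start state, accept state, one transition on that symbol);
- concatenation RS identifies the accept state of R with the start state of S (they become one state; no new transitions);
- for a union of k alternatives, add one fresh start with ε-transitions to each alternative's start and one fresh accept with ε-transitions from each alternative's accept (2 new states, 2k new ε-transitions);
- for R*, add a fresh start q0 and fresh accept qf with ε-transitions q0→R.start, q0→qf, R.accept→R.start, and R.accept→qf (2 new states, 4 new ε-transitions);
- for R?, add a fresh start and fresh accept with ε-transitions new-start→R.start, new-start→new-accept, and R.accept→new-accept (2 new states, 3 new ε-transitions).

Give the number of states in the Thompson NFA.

20

Recursing over subexpressions:
Each of the 6 symbol leaves contributes a 2-state fragment.
  a? : 4 states
  c* : 4 states
  dd : 3 states
  a ∪ a? ∪ c* ∪ dd : 15 states
  (a ∪ a? ∪ c* ∪ dd)* : 17 states
  (a ∪ a? ∪ c* ∪ dd)*b : 18 states
  ((a ∪ a? ∪ c* ∪ dd)*b)* : 20 states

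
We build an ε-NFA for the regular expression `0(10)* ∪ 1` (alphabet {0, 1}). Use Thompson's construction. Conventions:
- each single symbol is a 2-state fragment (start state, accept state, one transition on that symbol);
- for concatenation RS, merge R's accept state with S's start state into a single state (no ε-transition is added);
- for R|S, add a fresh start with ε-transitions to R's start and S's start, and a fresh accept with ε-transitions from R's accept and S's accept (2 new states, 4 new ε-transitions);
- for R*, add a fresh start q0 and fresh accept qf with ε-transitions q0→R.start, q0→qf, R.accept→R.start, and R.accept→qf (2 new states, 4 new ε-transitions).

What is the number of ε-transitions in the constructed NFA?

8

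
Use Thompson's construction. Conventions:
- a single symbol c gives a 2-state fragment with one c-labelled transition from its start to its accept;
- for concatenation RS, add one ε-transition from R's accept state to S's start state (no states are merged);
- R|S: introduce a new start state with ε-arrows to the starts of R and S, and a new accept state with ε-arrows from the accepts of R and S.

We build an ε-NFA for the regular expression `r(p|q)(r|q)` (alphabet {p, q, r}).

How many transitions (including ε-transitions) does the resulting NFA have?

15

By structural recursion:
Each of the 5 symbol leaves contributes 1 transition (1 symbol, 0 ε).
  p|q → 6 transitions (2 symbol, 4 ε)
  r|q → 6 transitions (2 symbol, 4 ε)
  r(p|q)(r|q) → 15 transitions (5 symbol, 10 ε)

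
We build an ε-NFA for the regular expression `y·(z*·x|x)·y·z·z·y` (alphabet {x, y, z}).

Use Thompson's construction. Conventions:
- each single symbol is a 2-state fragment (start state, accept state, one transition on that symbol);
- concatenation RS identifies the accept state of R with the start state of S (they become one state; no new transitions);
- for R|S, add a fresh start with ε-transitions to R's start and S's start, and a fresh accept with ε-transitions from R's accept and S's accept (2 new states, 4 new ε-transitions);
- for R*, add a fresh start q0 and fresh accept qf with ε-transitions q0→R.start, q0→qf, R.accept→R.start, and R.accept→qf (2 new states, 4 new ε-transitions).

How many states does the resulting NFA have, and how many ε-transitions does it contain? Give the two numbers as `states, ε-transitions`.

Bottom-up over the parse tree:
Each of the 8 symbol leaves contributes 2 states and 0 ε-transitions.
  z* → 4 states, 4 ε-transitions
  z*·x → 5 states, 4 ε-transitions
  z*·x|x → 9 states, 8 ε-transitions
  y·(z*·x|x)·y·z·z·y → 14 states, 8 ε-transitions

14, 8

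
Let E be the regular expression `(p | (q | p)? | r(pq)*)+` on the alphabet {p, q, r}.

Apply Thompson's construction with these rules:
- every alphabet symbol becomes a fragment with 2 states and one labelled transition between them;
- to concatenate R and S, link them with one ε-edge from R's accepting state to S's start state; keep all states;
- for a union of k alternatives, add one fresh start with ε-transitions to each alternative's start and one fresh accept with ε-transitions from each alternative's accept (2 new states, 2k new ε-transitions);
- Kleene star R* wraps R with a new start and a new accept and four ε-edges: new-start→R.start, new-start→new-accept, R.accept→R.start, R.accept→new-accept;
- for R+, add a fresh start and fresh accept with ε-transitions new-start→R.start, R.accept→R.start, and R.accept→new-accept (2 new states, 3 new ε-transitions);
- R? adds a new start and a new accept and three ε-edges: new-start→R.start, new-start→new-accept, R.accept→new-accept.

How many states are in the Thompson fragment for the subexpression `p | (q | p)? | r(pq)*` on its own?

20

Fragment for `p | (q | p)? | r(pq)*`:
Each of the 6 symbol leaves contributes a 2-state fragment.
  q | p = 6 states
  (q | p)? = 8 states
  pq = 4 states
  (pq)* = 6 states
  r(pq)* = 8 states
  p | (q | p)? | r(pq)* = 20 states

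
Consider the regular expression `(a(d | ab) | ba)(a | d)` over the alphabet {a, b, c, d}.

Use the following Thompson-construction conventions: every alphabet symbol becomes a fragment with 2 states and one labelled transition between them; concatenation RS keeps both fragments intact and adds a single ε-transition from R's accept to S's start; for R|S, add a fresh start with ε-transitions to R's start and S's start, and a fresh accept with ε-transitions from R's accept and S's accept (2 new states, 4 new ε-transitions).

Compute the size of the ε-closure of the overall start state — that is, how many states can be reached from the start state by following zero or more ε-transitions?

3

Work bottom-up. For each fragment F, track |ε-closure(F.start)| and whether F's accept lies in that closure (i.e. whether F accepts ε). A single-symbol fragment has closure size 1 and does not accept ε.
  ab — C equals the left operand's closure size = 1 (its accept is not ε-reachable, so the closure stops there)
  d | ab — C = 1 + 1 + 1 = 3 (the new accept is not ε-reachable since no branch accepts ε)
  a(d | ab) — same as the first factor's closure: C = 1
  ba — C equals the left operand's closure size = 1 (its accept is not ε-reachable, so the closure stops there)
  a(d | ab) | ba — C = 1 + 1 + 1 = 3 (the new accept is not ε-reachable since no branch accepts ε)
  a | d — C = 1 + 1 + 1 = 3 (the new accept is not ε-reachable since no branch accepts ε)
  (a(d | ab) | ba)(a | d) — same as the first factor's closure: C = 3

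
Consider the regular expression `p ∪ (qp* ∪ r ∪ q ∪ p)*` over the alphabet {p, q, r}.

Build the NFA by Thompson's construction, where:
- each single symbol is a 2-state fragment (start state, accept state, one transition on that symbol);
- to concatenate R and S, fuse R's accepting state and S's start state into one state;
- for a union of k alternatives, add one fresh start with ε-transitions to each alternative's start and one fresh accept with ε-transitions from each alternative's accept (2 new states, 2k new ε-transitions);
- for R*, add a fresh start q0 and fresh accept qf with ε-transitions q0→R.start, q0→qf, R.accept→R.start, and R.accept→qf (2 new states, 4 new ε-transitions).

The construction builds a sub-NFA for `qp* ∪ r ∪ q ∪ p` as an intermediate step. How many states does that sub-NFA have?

13

Fragment for `qp* ∪ r ∪ q ∪ p`:
Each of the 5 symbol leaves contributes a 2-state fragment.
  p* = 4 states
  qp* = 5 states
  qp* ∪ r ∪ q ∪ p = 13 states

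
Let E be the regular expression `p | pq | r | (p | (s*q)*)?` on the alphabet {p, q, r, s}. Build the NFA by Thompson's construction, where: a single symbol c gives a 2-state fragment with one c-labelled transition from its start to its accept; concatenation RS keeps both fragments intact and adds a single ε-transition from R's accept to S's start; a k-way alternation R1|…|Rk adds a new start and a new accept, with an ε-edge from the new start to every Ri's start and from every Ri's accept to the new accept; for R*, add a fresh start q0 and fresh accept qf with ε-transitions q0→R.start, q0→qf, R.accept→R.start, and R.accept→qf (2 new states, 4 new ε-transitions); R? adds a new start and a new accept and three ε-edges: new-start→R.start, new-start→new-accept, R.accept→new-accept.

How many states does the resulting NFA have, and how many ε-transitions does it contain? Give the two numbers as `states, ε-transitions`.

Recursing over subexpressions:
Each of the 7 symbol leaves contributes 2 states and 0 ε-transitions.
  pq → 4 states, 1 ε-transition
  s* → 4 states, 4 ε-transitions
  s*q → 6 states, 5 ε-transitions
  (s*q)* → 8 states, 9 ε-transitions
  p | (s*q)* → 12 states, 13 ε-transitions
  (p | (s*q)*)? → 14 states, 16 ε-transitions
  p | pq | r | (p | (s*q)*)? → 24 states, 25 ε-transitions

24, 25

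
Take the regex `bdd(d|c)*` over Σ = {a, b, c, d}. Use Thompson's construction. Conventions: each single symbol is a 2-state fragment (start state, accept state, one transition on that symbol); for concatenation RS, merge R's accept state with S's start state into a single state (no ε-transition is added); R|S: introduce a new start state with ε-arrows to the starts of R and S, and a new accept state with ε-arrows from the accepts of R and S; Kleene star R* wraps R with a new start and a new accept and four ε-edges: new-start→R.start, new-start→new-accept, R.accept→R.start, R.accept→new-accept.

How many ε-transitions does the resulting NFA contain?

Per subexpression:
Each of the 5 symbol leaves contributes 0 ε-transitions.
  d|c — 4 ε-transitions
  (d|c)* — 8 ε-transitions
  bdd(d|c)* — 8 ε-transitions

8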